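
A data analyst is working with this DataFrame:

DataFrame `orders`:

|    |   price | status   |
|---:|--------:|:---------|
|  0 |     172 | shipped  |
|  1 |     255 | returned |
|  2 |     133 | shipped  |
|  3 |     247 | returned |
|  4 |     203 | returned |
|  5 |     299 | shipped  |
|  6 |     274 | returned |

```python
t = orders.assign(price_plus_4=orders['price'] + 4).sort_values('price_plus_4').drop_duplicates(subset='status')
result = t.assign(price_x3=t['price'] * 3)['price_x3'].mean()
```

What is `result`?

add column price_plus_4 = orders['price'] + 4:
   price    status  price_plus_4
0    172   shipped           176
1    255  returned           259
2    133   shipped           137
3    247  returned           251
4    203  returned           207
5    299   shipped           303
6    274  returned           278
sort by price_plus_4:
   price    status  price_plus_4
2    133   shipped           137
0    172   shipped           176
4    203  returned           207
3    247  returned           251
1    255  returned           259
6    274  returned           278
5    299   shipped           303
drop duplicate status (keep=first):
   price    status  price_plus_4
2    133   shipped           137
4    203  returned           207
add column price_x3 = t['price'] * 3:
   price    status  price_plus_4  price_x3
2    133   shipped           137       399
4    203  returned           207       609
Taking the mean of column 'price_x3' gives 504.0.

504.0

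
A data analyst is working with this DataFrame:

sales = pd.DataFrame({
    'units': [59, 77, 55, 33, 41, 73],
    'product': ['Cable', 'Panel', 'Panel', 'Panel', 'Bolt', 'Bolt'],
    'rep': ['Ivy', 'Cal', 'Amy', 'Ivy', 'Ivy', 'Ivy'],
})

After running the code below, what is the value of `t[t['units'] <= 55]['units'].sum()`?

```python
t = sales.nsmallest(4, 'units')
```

129

take 4 rows with smallest units:
   units product  rep
3     33   Panel  Ivy
4     41    Bolt  Ivy
2     55   Panel  Amy
0     59   Cable  Ivy
filter rows where units <= 55:
   units product  rep
3     33   Panel  Ivy
4     41    Bolt  Ivy
2     55   Panel  Amy
sum of column 'units' → 129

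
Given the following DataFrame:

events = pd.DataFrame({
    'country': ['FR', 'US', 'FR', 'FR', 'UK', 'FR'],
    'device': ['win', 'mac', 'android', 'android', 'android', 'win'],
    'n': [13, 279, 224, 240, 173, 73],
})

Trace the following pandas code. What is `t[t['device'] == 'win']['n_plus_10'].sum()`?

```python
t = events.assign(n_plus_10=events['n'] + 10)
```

106

add column n_plus_10 = events['n'] + 10:
  country   device    n  n_plus_10
0      FR      win   13         23
1      US      mac  279        289
2      FR  android  224        234
3      FR  android  240        250
4      UK  android  173        183
5      FR      win   73         83
filter rows where device == 'win':
  country device   n  n_plus_10
0      FR    win  13         23
5      FR    win  73         83
Reading off the sum of column 'n_plus_10', we get 106.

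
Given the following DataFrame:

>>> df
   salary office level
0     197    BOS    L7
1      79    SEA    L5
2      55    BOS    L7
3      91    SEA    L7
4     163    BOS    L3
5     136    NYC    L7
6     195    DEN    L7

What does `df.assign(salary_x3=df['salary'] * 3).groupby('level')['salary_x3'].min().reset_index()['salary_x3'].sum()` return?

add column salary_x3 = df['salary'] * 3:
   salary office level  salary_x3
0     197    BOS    L7        591
1      79    SEA    L5        237
2      55    BOS    L7        165
3      91    SEA    L7        273
4     163    BOS    L3        489
5     136    NYC    L7        408
6     195    DEN    L7        585
group by level, min of salary_x3:
level
L3    489
L5    237
L7    165
Name: salary_x3, dtype: int64
reset_index():
  level  salary_x3
0    L3        489
1    L5        237
2    L7        165
Finally, sum of column 'salary_x3' = 891.

891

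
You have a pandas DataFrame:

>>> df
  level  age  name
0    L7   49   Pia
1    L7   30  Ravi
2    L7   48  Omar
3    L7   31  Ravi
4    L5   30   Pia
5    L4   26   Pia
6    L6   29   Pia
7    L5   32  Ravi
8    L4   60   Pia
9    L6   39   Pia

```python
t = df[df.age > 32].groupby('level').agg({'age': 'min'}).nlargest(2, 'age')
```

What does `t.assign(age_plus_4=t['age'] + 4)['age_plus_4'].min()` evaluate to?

52

filter rows where age > 32:
  level  age  name
0    L7   49   Pia
2    L7   48  Omar
8    L4   60   Pia
9    L6   39   Pia
group by level, min of age:
       age
level     
L4      60
L6      39
L7      48
take 2 rows with largest age:
       age
level     
L4      60
L7      48
add column age_plus_4 = t['age'] + 4:
       age  age_plus_4
level                 
L4      60          64
L7      48          52
Reading off the min of column 'age_plus_4', we get 52.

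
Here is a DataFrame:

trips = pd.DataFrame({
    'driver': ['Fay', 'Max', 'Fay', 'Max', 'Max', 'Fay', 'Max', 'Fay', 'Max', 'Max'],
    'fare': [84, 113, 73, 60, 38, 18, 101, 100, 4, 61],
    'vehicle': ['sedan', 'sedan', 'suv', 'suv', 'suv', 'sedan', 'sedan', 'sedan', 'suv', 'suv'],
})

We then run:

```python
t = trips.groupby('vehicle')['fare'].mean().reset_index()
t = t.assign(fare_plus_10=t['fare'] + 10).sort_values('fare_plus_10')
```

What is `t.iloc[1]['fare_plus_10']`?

group by vehicle, mean of fare:
vehicle
sedan    83.2
suv      47.2
Name: fare, dtype: float64
reset_index():
  vehicle  fare
0   sedan  83.2
1     suv  47.2
add column fare_plus_10 = t['fare'] + 10:
  vehicle  fare  fare_plus_10
0   sedan  83.2          93.2
1     suv  47.2          57.2
sort by fare_plus_10:
  vehicle  fare  fare_plus_10
1     suv  47.2          57.2
0   sedan  83.2          93.2
Finally, value at position 1, column 'fare_plus_10' = 93.2.

93.2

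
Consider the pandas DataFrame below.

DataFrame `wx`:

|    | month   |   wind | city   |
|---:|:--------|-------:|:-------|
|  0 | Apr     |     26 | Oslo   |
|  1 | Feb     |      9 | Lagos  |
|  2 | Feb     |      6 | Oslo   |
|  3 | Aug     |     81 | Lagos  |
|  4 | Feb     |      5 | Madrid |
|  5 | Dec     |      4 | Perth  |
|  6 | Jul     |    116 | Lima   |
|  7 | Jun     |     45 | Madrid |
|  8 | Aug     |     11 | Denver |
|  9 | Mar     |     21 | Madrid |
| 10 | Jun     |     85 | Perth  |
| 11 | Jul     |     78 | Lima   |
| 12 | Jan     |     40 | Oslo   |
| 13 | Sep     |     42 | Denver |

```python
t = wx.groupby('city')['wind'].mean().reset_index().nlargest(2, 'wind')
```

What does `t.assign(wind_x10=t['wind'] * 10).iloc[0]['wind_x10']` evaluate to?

970.0

group by city, mean of wind:
city
Denver    26.500000
Lagos     45.000000
Lima      97.000000
Madrid    23.666667
Oslo      24.000000
Perth     44.500000
Name: wind, dtype: float64
reset_index():
     city       wind
0  Denver  26.500000
1   Lagos  45.000000
2    Lima  97.000000
3  Madrid  23.666667
4    Oslo  24.000000
5   Perth  44.500000
take 2 rows with largest wind:
    city  wind
2   Lima  97.0
1  Lagos  45.0
add column wind_x10 = t['wind'] * 10:
    city  wind  wind_x10
2   Lima  97.0     970.0
1  Lagos  45.0     450.0
Reading off the value at position 0, column 'wind_x10', we get 970.0.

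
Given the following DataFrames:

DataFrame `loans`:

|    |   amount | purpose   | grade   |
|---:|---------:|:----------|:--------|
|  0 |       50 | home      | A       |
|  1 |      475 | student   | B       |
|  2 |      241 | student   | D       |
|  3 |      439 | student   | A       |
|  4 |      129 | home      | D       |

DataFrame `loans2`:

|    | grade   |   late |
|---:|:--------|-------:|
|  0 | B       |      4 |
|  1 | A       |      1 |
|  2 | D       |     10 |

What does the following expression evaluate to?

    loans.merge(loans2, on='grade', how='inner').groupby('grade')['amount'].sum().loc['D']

370

merge on 'grade' (how='inner') → 5 rows:
   amount  purpose grade  late
0      50     home     A     1
1     475  student     B     4
2     241  student     D    10
3     439  student     A     1
4     129     home     D    10
group by grade, sum of amount:
grade
A    489
B    475
D    370
Name: amount, dtype: int64
Reading off the value at index 'D', we get 370.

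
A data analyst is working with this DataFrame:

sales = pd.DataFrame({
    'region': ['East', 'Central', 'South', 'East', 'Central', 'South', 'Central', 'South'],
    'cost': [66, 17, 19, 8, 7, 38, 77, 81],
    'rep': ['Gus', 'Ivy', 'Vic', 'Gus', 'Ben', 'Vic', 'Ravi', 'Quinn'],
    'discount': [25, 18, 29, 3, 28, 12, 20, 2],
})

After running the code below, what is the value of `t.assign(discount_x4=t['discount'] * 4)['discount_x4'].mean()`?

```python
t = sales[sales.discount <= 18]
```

35.0

filter rows where discount <= 18:
    region  cost    rep  discount
1  Central    17    Ivy        18
3     East     8    Gus         3
5    South    38    Vic        12
7    South    81  Quinn         2
add column discount_x4 = t['discount'] * 4:
    region  cost    rep  discount  discount_x4
1  Central    17    Ivy        18           72
3     East     8    Gus         3           12
5    South    38    Vic        12           48
7    South    81  Quinn         2            8
Then the mean of column 'discount_x4': 35.0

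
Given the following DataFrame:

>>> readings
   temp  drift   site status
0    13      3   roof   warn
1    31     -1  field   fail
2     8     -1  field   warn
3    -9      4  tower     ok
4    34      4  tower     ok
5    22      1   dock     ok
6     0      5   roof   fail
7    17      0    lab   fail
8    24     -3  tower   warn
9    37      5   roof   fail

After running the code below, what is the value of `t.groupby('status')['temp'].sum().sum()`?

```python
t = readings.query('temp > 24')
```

filter rows where temp > 24:
   temp  drift   site status
1    31     -1  field   fail
4    34      4  tower     ok
9    37      5   roof   fail
group by status, sum of temp:
status
fail    68
ok      34
Name: temp, dtype: int64

102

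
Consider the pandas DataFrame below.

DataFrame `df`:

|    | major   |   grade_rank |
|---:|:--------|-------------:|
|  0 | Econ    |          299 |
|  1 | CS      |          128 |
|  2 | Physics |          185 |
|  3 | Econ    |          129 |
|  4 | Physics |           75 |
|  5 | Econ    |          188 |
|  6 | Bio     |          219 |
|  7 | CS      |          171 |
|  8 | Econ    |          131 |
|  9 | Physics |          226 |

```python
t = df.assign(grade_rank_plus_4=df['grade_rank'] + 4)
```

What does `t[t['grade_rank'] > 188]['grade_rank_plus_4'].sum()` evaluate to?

756

add column grade_rank_plus_4 = df['grade_rank'] + 4:
     major  grade_rank  grade_rank_plus_4
0     Econ         299                303
1       CS         128                132
2  Physics         185                189
3     Econ         129                133
4  Physics          75                 79
5     Econ         188                192
6      Bio         219                223
7       CS         171                175
8     Econ         131                135
9  Physics         226                230
filter rows where grade_rank > 188:
     major  grade_rank  grade_rank_plus_4
0     Econ         299                303
6      Bio         219                223
9  Physics         226                230
So sum() = 756.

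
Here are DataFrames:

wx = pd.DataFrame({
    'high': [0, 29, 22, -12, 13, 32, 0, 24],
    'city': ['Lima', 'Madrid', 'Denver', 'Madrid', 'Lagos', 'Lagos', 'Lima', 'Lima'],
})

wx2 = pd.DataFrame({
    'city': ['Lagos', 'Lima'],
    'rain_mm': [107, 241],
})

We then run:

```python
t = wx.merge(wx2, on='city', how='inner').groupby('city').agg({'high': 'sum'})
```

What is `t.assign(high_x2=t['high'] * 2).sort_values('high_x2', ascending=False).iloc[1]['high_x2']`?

merge on 'city' (how='inner') → 5 rows:
   high   city  rain_mm
0     0   Lima      241
1    13  Lagos      107
2    32  Lagos      107
3     0   Lima      241
4    24   Lima      241
group by city, sum of high:
       high
city       
Lagos    45
Lima     24
add column high_x2 = t['high'] * 2:
       high  high_x2
city                
Lagos    45       90
Lima     24       48
sort by high_x2 descending:
       high  high_x2
city                
Lagos    45       90
Lima     24       48

48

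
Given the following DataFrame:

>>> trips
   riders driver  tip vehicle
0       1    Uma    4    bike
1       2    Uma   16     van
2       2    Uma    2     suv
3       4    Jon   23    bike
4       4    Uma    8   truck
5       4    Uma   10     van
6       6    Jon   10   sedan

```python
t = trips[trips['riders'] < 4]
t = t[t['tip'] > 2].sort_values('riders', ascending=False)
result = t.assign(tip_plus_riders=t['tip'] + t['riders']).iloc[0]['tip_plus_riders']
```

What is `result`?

filter rows where riders < 4:
   riders driver  tip vehicle
0       1    Uma    4    bike
1       2    Uma   16     van
2       2    Uma    2     suv
filter rows where tip > 2:
   riders driver  tip vehicle
0       1    Uma    4    bike
1       2    Uma   16     van
sort by riders descending:
   riders driver  tip vehicle
1       2    Uma   16     van
0       1    Uma    4    bike
add column tip_plus_riders = t['tip'] + t['riders']:
   riders driver  tip vehicle  tip_plus_riders
1       2    Uma   16     van               18
0       1    Uma    4    bike                5

18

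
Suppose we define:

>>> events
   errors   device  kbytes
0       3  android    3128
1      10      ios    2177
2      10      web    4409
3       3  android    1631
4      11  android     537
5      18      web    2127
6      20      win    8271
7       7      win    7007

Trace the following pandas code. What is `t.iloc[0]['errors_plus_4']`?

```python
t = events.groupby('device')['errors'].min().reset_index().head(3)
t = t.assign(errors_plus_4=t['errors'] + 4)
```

group by device, min of errors:
device
android     3
ios        10
web        10
win         7
Name: errors, dtype: int64
reset_index():
    device  errors
0  android       3
1      ios      10
2      web      10
3      win       7
take first 3 rows:
    device  errors
0  android       3
1      ios      10
2      web      10
add column errors_plus_4 = t['errors'] + 4:
    device  errors  errors_plus_4
0  android       3              7
1      ios      10             14
2      web      10             14

7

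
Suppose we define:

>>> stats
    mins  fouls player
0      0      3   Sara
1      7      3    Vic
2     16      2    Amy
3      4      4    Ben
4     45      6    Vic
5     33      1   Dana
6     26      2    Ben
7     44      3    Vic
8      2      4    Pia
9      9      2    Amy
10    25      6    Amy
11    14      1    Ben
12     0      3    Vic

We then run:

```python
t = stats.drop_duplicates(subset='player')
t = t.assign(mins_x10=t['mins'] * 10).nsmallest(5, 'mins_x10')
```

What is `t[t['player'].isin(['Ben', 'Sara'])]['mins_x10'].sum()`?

40

drop duplicate player (keep=first):
   mins  fouls player
0     0      3   Sara
1     7      3    Vic
2    16      2    Amy
3     4      4    Ben
5    33      1   Dana
8     2      4    Pia
add column mins_x10 = t['mins'] * 10:
   mins  fouls player  mins_x10
0     0      3   Sara         0
1     7      3    Vic        70
2    16      2    Amy       160
3     4      4    Ben        40
5    33      1   Dana       330
8     2      4    Pia        20
take 5 rows with smallest mins_x10:
   mins  fouls player  mins_x10
0     0      3   Sara         0
8     2      4    Pia        20
3     4      4    Ben        40
1     7      3    Vic        70
2    16      2    Amy       160
filter rows where player in ['Ben', 'Sara']:
   mins  fouls player  mins_x10
0     0      3   Sara         0
3     4      4    Ben        40
Hence 40.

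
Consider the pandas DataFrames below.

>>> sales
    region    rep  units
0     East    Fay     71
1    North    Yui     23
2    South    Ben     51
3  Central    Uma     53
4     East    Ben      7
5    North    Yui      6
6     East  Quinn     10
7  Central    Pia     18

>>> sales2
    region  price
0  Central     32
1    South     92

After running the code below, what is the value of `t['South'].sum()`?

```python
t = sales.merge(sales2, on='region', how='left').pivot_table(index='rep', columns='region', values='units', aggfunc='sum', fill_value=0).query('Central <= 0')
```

merge on 'region' (how='left') → 8 rows:
    region    rep  units  price
0     East    Fay     71    NaN
1    North    Yui     23    NaN
2    South    Ben     51   92.0
3  Central    Uma     53   32.0
4     East    Ben      7    NaN
5    North    Yui      6    NaN
6     East  Quinn     10    NaN
7  Central    Pia     18   32.0
pivot: rows=rep, cols=region, sum(units):
region  Central  East  North  South
rep                                
Ben           0     7      0     51
Fay           0    71      0      0
Pia          18     0      0      0
Quinn         0    10      0      0
Uma          53     0      0      0
Yui           0     0     29      0
filter rows where Central <= 0:
region  Central  East  North  South
rep                                
Ben           0     7      0     51
Fay           0    71      0      0
Quinn         0    10      0      0
Yui           0     0     29      0
sum of column 'South' → 51

51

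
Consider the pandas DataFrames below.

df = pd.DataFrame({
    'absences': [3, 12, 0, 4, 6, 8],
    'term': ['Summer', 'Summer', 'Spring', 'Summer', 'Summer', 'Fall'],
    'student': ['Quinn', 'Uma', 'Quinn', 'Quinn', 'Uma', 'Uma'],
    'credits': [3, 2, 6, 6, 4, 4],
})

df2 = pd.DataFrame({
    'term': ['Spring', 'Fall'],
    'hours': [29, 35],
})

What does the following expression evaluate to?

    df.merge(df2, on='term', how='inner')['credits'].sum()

merge on 'term' (how='inner') → 2 rows:
   absences    term student  credits  hours
0         0  Spring   Quinn        6     29
1         8    Fall     Uma        4     35

10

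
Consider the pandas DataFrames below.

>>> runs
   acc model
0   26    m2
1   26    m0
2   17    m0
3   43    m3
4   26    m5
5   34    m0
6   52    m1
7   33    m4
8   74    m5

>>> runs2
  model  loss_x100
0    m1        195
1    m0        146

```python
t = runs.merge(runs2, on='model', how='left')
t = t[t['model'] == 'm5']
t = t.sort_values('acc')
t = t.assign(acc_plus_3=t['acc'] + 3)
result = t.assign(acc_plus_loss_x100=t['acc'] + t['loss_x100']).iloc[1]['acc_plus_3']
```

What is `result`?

merge on 'model' (how='left') → 9 rows:
   acc model  loss_x100
0   26    m2        NaN
1   26    m0      146.0
2   17    m0      146.0
3   43    m3        NaN
4   26    m5        NaN
5   34    m0      146.0
6   52    m1      195.0
7   33    m4        NaN
8   74    m5        NaN
filter rows where model == 'm5':
   acc model  loss_x100
4   26    m5        NaN
8   74    m5        NaN
sort by acc:
   acc model  loss_x100
4   26    m5        NaN
8   74    m5        NaN
add column acc_plus_3 = t['acc'] + 3:
   acc model  loss_x100  acc_plus_3
4   26    m5        NaN          29
8   74    m5        NaN          77
add column acc_plus_loss_x100 = t['acc'] + t['loss_x100']:
   acc model  loss_x100  acc_plus_3  acc_plus_loss_x100
4   26    m5        NaN          29                 NaN
8   74    m5        NaN          77                 NaN
Taking the value at position 1, column 'acc_plus_3' gives 77.

77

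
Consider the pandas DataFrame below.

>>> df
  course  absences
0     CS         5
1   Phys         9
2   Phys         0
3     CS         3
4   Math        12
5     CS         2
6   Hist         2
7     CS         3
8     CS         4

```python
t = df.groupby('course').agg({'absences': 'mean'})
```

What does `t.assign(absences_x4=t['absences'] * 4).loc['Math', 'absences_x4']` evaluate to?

48.0

group by course, mean of absences:
        absences
course          
CS           3.4
Hist         2.0
Math        12.0
Phys         4.5
add column absences_x4 = t['absences'] * 4:
        absences  absences_x4
course                       
CS           3.4         13.6
Hist         2.0          8.0
Math        12.0         48.0
Phys         4.5         18.0
Finally, value at row 'Math', column 'absences_x4' = 48.0.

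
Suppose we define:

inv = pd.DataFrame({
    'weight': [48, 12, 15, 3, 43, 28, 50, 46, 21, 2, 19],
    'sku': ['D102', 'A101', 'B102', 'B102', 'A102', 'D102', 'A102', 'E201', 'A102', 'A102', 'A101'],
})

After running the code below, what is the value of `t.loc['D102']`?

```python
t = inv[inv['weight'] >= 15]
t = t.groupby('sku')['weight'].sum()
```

filter rows where weight >= 15:
    weight   sku
0       48  D102
2       15  B102
4       43  A102
5       28  D102
6       50  A102
7       46  E201
8       21  A102
10      19  A101
group by sku, sum of weight:
sku
A101     19
A102    114
B102     15
D102     76
E201     46
Name: weight, dtype: int64

76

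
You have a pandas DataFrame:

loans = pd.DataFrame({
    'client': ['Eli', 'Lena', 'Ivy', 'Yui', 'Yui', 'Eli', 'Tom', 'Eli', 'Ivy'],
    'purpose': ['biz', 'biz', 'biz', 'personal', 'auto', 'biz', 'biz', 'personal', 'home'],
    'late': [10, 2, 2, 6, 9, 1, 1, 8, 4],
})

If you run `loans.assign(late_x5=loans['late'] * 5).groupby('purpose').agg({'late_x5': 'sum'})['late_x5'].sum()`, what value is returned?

add column late_x5 = loans['late'] * 5:
  client   purpose  late  late_x5
0    Eli       biz    10       50
1   Lena       biz     2       10
2    Ivy       biz     2       10
3    Yui  personal     6       30
4    Yui      auto     9       45
5    Eli       biz     1        5
6    Tom       biz     1        5
7    Eli  personal     8       40
8    Ivy      home     4       20
group by purpose, sum of late_x5:
          late_x5
purpose          
auto           45
biz            80
home           20
personal       70
The sum of column 'late_x5' is 215.

215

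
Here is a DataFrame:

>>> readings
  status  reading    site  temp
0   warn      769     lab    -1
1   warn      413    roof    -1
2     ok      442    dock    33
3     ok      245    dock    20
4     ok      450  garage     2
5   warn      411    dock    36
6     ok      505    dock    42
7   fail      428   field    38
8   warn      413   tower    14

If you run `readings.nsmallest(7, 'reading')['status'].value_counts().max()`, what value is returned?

3

take 7 rows with smallest reading:
  status  reading    site  temp
3     ok      245    dock    20
5   warn      411    dock    36
1   warn      413    roof    -1
8   warn      413   tower    14
7   fail      428   field    38
2     ok      442    dock    33
4     ok      450  garage     2
value_counts of status:
status
ok      3
warn    3
fail    1
Name: count, dtype: int64
The max of the resulting series is 3.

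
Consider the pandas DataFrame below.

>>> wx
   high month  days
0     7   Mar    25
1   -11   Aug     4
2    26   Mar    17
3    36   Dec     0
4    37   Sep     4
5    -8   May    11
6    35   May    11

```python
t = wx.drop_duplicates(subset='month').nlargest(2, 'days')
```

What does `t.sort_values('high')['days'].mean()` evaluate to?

drop duplicate month (keep=first):
   high month  days
0     7   Mar    25
1   -11   Aug     4
3    36   Dec     0
4    37   Sep     4
5    -8   May    11
take 2 rows with largest days:
   high month  days
0     7   Mar    25
5    -8   May    11
sort by high:
   high month  days
5    -8   May    11
0     7   Mar    25

18.0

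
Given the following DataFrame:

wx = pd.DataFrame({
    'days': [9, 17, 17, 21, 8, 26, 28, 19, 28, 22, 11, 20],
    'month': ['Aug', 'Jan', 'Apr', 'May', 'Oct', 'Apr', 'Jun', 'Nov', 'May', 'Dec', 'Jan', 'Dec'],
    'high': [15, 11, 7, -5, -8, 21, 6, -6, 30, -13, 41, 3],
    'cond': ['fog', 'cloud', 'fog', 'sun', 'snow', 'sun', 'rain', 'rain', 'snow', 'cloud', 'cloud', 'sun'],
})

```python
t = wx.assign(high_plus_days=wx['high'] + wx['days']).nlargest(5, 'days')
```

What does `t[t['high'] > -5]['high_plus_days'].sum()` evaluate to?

139

add column high_plus_days = wx['high'] + wx['days']:
    days month  high   cond  high_plus_days
0      9   Aug    15    fog              24
1     17   Jan    11  cloud              28
2     17   Apr     7    fog              24
3     21   May    -5    sun              16
4      8   Oct    -8   snow               0
5     26   Apr    21    sun              47
6     28   Jun     6   rain              34
7     19   Nov    -6   rain              13
8     28   May    30   snow              58
9     22   Dec   -13  cloud               9
10    11   Jan    41  cloud              52
11    20   Dec     3    sun              23
take 5 rows with largest days:
   days month  high   cond  high_plus_days
6    28   Jun     6   rain              34
8    28   May    30   snow              58
5    26   Apr    21    sun              47
9    22   Dec   -13  cloud               9
3    21   May    -5    sun              16
filter rows where high > -5:
   days month  high  cond  high_plus_days
6    28   Jun     6  rain              34
8    28   May    30  snow              58
5    26   Apr    21   sun              47
Reading off the sum of column 'high_plus_days', we get 139.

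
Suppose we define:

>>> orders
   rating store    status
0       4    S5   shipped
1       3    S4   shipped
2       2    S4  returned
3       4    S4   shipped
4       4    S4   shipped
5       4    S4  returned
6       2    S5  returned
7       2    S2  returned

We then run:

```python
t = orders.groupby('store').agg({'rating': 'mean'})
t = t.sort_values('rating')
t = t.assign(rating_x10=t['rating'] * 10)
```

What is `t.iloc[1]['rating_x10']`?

group by store, mean of rating:
       rating
store        
S2        2.0
S4        3.4
S5        3.0
sort by rating:
       rating
store        
S2        2.0
S5        3.0
S4        3.4
add column rating_x10 = t['rating'] * 10:
       rating  rating_x10
store                    
S2        2.0        20.0
S5        3.0        30.0
S4        3.4        34.0

30.0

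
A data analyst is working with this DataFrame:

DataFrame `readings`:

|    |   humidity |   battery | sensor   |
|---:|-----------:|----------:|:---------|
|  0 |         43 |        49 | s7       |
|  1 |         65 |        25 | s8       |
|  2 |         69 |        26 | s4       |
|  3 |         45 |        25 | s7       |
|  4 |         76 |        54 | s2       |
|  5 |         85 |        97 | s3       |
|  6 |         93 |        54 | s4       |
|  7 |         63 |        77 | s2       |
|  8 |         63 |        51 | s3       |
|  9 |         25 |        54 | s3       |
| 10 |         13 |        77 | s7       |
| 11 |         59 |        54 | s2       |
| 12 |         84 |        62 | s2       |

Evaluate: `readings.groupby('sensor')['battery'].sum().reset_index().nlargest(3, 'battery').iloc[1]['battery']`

202

group by sensor, sum of battery:
sensor
s2    247
s3    202
s4     80
s7    151
s8     25
Name: battery, dtype: int64
reset_index():
  sensor  battery
0     s2      247
1     s3      202
2     s4       80
3     s7      151
4     s8       25
take 3 rows with largest battery:
  sensor  battery
0     s2      247
1     s3      202
3     s7      151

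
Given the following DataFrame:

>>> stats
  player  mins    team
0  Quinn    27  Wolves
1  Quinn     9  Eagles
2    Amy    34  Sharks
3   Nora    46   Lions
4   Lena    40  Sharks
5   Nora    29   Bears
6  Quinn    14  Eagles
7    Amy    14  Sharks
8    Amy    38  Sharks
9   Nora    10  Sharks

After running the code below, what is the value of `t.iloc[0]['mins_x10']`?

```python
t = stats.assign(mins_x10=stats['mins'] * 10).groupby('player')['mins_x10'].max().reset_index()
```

add column mins_x10 = stats['mins'] * 10:
  player  mins    team  mins_x10
0  Quinn    27  Wolves       270
1  Quinn     9  Eagles        90
2    Amy    34  Sharks       340
3   Nora    46   Lions       460
4   Lena    40  Sharks       400
5   Nora    29   Bears       290
6  Quinn    14  Eagles       140
7    Amy    14  Sharks       140
8    Amy    38  Sharks       380
9   Nora    10  Sharks       100
group by player, max of mins_x10:
player
Amy      380
Lena     400
Nora     460
Quinn    270
Name: mins_x10, dtype: int64
reset_index():
  player  mins_x10
0    Amy       380
1   Lena       400
2   Nora       460
3  Quinn       270
Then the value at position 0, column 'mins_x10': 380

380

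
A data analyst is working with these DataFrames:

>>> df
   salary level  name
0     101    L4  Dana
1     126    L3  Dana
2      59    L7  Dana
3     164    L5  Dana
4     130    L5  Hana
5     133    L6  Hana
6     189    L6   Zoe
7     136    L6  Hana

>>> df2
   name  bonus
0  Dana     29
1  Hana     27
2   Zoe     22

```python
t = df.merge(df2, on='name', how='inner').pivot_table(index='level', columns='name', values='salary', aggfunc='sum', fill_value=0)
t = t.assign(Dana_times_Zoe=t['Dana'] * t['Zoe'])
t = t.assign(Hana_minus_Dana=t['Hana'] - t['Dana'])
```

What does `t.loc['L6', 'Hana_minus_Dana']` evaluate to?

merge on 'name' (how='inner') → 8 rows:
   salary level  name  bonus
0     101    L4  Dana     29
1     126    L3  Dana     29
2      59    L7  Dana     29
3     164    L5  Dana     29
4     130    L5  Hana     27
5     133    L6  Hana     27
6     189    L6   Zoe     22
7     136    L6  Hana     27
pivot: rows=level, cols=name, sum(salary):
name   Dana  Hana  Zoe
level                 
L3      126     0    0
L4      101     0    0
L5      164   130    0
L6        0   269  189
L7       59     0    0
add column Dana_times_Zoe = t['Dana'] * t['Zoe']:
name   Dana  Hana  Zoe  Dana_times_Zoe
level                                 
L3      126     0    0               0
L4      101     0    0               0
L5      164   130    0               0
L6        0   269  189               0
L7       59     0    0               0
add column Hana_minus_Dana = t['Hana'] - t['Dana']:
name   Dana  Hana  Zoe  Dana_times_Zoe  Hana_minus_Dana
level                                                  
L3      126     0    0               0             -126
L4      101     0    0               0             -101
L5      164   130    0               0              -34
L6        0   269  189               0              269
L7       59     0    0               0              -59
value at row 'L6', column 'Hana_minus_Dana' → 269

269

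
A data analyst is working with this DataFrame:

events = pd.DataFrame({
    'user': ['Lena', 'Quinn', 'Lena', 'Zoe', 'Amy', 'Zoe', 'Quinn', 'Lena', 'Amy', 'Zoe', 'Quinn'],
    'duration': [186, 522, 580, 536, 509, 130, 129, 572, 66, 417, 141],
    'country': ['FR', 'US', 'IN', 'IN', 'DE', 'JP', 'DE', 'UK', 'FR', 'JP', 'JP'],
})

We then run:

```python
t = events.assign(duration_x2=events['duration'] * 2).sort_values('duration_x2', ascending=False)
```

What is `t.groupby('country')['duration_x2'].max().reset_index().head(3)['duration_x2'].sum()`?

add column duration_x2 = events['duration'] * 2:
     user  duration country  duration_x2
0    Lena       186      FR          372
1   Quinn       522      US         1044
2    Lena       580      IN         1160
3     Zoe       536      IN         1072
4     Amy       509      DE         1018
5     Zoe       130      JP          260
6   Quinn       129      DE          258
7    Lena       572      UK         1144
8     Amy        66      FR          132
9     Zoe       417      JP          834
10  Quinn       141      JP          282
sort by duration_x2 descending:
     user  duration country  duration_x2
2    Lena       580      IN         1160
7    Lena       572      UK         1144
3     Zoe       536      IN         1072
1   Quinn       522      US         1044
4     Amy       509      DE         1018
9     Zoe       417      JP          834
0    Lena       186      FR          372
10  Quinn       141      JP          282
5     Zoe       130      JP          260
6   Quinn       129      DE          258
8     Amy        66      FR          132
group by country, max of duration_x2:
country
DE    1018
FR     372
IN    1160
JP     834
UK    1144
US    1044
Name: duration_x2, dtype: int64
reset_index():
  country  duration_x2
0      DE         1018
1      FR          372
2      IN         1160
3      JP          834
4      UK         1144
5      US         1044
take first 3 rows:
  country  duration_x2
0      DE         1018
1      FR          372
2      IN         1160
Finally, sum of column 'duration_x2' = 2550.

2550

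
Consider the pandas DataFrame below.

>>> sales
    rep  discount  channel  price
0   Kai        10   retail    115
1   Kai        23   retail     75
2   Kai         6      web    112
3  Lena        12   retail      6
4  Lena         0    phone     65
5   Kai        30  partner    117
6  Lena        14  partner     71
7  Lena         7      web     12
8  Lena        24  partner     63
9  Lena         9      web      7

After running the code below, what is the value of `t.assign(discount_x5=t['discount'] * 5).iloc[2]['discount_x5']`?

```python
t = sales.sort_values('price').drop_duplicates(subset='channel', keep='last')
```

50

sort by price:
    rep  discount  channel  price
3  Lena        12   retail      6
9  Lena         9      web      7
7  Lena         7      web     12
8  Lena        24  partner     63
4  Lena         0    phone     65
6  Lena        14  partner     71
1   Kai        23   retail     75
2   Kai         6      web    112
0   Kai        10   retail    115
5   Kai        30  partner    117
drop duplicate channel (keep=last):
    rep  discount  channel  price
4  Lena         0    phone     65
2   Kai         6      web    112
0   Kai        10   retail    115
5   Kai        30  partner    117
add column discount_x5 = t['discount'] * 5:
    rep  discount  channel  price  discount_x5
4  Lena         0    phone     65            0
2   Kai         6      web    112           30
0   Kai        10   retail    115           50
5   Kai        30  partner    117          150
value at position 2, column 'discount_x5' → 50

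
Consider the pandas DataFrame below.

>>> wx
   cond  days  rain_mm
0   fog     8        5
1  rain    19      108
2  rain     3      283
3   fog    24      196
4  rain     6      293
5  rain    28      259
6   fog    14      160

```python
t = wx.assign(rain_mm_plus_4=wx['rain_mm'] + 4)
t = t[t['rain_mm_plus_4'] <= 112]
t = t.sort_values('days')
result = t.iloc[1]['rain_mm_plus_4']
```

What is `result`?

112

add column rain_mm_plus_4 = wx['rain_mm'] + 4:
   cond  days  rain_mm  rain_mm_plus_4
0   fog     8        5               9
1  rain    19      108             112
2  rain     3      283             287
3   fog    24      196             200
4  rain     6      293             297
5  rain    28      259             263
6   fog    14      160             164
filter rows where rain_mm_plus_4 <= 112:
   cond  days  rain_mm  rain_mm_plus_4
0   fog     8        5               9
1  rain    19      108             112
sort by days:
   cond  days  rain_mm  rain_mm_plus_4
0   fog     8        5               9
1  rain    19      108             112
Taking the value at position 1, column 'rain_mm_plus_4' gives 112.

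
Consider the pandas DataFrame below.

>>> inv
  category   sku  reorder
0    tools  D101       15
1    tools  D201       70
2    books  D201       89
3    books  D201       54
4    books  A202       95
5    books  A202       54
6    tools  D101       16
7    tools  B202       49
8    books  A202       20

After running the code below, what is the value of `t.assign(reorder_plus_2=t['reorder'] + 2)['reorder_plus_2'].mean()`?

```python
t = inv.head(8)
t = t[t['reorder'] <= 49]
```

28.6666666667

take first 8 rows:
  category   sku  reorder
0    tools  D101       15
1    tools  D201       70
2    books  D201       89
3    books  D201       54
4    books  A202       95
5    books  A202       54
6    tools  D101       16
7    tools  B202       49
filter rows where reorder <= 49:
  category   sku  reorder
0    tools  D101       15
6    tools  D101       16
7    tools  B202       49
add column reorder_plus_2 = t['reorder'] + 2:
  category   sku  reorder  reorder_plus_2
0    tools  D101       15              17
6    tools  D101       16              18
7    tools  B202       49              51
So mean() = 28.6666666667.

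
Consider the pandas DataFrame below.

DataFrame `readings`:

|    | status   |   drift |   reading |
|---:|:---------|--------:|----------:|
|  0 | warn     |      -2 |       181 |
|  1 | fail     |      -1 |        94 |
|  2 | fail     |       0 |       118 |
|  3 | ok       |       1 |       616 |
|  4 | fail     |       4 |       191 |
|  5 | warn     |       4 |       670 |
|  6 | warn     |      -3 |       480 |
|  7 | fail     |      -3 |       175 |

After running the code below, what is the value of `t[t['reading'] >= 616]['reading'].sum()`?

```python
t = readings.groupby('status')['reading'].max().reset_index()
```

1286

group by status, max of reading:
status
fail    191
ok      616
warn    670
Name: reading, dtype: int64
reset_index():
  status  reading
0   fail      191
1     ok      616
2   warn      670
filter rows where reading >= 616:
  status  reading
1     ok      616
2   warn      670
sum of column 'reading' → 1286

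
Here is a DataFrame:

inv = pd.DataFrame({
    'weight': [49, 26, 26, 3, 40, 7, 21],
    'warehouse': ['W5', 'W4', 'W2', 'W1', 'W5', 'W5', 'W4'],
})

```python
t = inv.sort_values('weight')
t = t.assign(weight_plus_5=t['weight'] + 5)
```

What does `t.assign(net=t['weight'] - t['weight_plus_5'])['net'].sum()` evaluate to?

sort by weight:
   weight warehouse
3       3        W1
5       7        W5
6      21        W4
1      26        W4
2      26        W2
4      40        W5
0      49        W5
add column weight_plus_5 = t['weight'] + 5:
   weight warehouse  weight_plus_5
3       3        W1              8
5       7        W5             12
6      21        W4             26
1      26        W4             31
2      26        W2             31
4      40        W5             45
0      49        W5             54
add column net = t['weight'] - t['weight_plus_5']:
   weight warehouse  weight_plus_5  net
3       3        W1              8   -5
5       7        W5             12   -5
6      21        W4             26   -5
1      26        W4             31   -5
2      26        W2             31   -5
4      40        W5             45   -5
0      49        W5             54   -5

-35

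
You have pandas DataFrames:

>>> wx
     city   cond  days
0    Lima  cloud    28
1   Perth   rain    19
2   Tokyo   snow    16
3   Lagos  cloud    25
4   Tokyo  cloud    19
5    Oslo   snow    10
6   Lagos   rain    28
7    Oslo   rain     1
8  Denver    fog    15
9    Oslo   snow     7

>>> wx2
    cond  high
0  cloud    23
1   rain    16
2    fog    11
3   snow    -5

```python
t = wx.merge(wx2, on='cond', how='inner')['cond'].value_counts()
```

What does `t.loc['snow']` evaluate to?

merge on 'cond' (how='inner') → 10 rows:
     city   cond  days  high
0    Lima  cloud    28    23
1   Perth   rain    19    16
2   Tokyo   snow    16    -5
3   Lagos  cloud    25    23
4   Tokyo  cloud    19    23
5    Oslo   snow    10    -5
6   Lagos   rain    28    16
7    Oslo   rain     1    16
8  Denver    fog    15    11
9    Oslo   snow     7    -5
value_counts of cond:
cond
cloud    3
rain     3
snow     3
fog      1
Name: count, dtype: int64

3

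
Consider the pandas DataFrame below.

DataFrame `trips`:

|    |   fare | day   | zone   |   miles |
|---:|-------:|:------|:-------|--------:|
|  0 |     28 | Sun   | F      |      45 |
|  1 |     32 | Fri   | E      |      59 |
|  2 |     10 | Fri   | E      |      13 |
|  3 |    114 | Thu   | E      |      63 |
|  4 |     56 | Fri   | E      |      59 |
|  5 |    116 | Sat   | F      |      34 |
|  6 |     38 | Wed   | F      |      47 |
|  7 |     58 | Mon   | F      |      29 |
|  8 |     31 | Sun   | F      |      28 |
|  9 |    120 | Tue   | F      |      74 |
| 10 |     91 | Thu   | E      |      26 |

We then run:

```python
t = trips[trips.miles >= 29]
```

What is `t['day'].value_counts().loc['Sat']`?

filter rows where miles >= 29:
   fare  day zone  miles
0    28  Sun    F     45
1    32  Fri    E     59
3   114  Thu    E     63
4    56  Fri    E     59
5   116  Sat    F     34
6    38  Wed    F     47
7    58  Mon    F     29
9   120  Tue    F     74
value_counts of day:
day
Fri    2
Sun    1
Thu    1
Sat    1
Wed    1
Mon    1
Tue    1
Name: count, dtype: int64
So loc['Sat'] = 1.

1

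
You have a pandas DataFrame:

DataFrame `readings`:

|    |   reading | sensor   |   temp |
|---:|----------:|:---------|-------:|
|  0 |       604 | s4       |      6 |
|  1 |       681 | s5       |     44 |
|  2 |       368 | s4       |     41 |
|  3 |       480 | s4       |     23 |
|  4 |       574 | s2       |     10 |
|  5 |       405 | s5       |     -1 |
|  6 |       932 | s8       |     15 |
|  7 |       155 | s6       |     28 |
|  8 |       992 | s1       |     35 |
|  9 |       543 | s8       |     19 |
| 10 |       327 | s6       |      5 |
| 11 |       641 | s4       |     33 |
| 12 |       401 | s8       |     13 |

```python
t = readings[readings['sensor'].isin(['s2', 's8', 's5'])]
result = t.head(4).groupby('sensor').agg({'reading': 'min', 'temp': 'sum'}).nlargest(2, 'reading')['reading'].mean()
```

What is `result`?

filter rows where sensor in ['s2', 's8', 's5']:
    reading sensor  temp
1       681     s5    44
4       574     s2    10
5       405     s5    -1
6       932     s8    15
9       543     s8    19
12      401     s8    13
take first 4 rows:
   reading sensor  temp
1      681     s5    44
4      574     s2    10
5      405     s5    -1
6      932     s8    15
group by sensor: min(reading), sum(temp):
        reading  temp
sensor               
s2          574    10
s5          405    43
s8          932    15
take 2 rows with largest reading:
        reading  temp
sensor               
s8          932    15
s2          574    10
Hence 753.0.

753.0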